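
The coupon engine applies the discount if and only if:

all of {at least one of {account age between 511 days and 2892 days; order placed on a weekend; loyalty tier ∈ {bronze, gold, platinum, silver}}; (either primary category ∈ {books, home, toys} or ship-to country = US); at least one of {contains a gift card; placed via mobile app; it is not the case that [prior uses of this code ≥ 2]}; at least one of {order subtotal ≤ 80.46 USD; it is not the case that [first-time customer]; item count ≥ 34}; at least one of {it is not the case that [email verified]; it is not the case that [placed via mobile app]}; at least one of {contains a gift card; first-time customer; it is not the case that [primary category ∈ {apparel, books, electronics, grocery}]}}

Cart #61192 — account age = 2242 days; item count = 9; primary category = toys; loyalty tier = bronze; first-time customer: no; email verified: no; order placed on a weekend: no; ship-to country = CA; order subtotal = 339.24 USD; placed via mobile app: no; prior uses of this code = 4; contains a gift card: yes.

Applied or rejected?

Atomic conditions:
  account age between 511 days and 2892 days: 2242 in [511, 2892] is true
  order placed on a weekend: no → false
  loyalty tier ∈ {bronze, gold, platinum, silver}: bronze is in the set → true
  primary category ∈ {books, home, toys}: toys is in the set → true
  ship-to country = US: CA == US is false
  contains a gift card: yes → true
  placed via mobile app: no → false
  prior uses of this code ≥ 2: 4 ≥ 2 is true
  order subtotal ≤ 80.46 USD: 339.24 ≤ 80.46 is false
  first-time customer: no → false
  item count ≥ 34: 9 ≥ 34 is false
  email verified: no → false
  primary category ∈ {apparel, books, electronics, grocery}: toys is not in the set → false
Combine:
[1] true OR false OR true = true
[2] true OR false = true
[3.3] NOT true = false
[3] true OR false OR false = true
[4.2] NOT false = true
[4] false OR true OR false = true
[5.1] NOT false = true
[5.2] NOT false = true
[5] true OR true = true
[6.3] NOT false = true
[6] true OR false OR true = true
[root] true AND true AND true AND true AND true AND true = true
Overall: true → applied

Applied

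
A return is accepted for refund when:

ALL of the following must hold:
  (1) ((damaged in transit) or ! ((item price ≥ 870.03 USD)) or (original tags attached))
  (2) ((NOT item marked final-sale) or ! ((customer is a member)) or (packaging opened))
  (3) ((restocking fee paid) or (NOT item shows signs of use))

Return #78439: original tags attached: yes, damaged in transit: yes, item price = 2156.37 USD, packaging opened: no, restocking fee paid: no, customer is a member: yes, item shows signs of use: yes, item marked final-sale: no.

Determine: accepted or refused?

Refused

Atomic conditions:
  damaged in transit: yes → true
  item price ≥ 870.03 USD: 2156.37 ≥ 870.03 is true
  original tags attached: yes → true
  NOT item marked final-sale: no → true
  customer is a member: yes → true
  packaging opened: no → false
  restocking fee paid: no → false
  NOT item shows signs of use: yes → false
Combine:
[1.2] NOT true = false
[1] true OR false OR true = true
[2.2] NOT true = false
[2] true OR false OR false = true
[3] false OR false = false
[root] true AND true AND false = false
Overall: false → refused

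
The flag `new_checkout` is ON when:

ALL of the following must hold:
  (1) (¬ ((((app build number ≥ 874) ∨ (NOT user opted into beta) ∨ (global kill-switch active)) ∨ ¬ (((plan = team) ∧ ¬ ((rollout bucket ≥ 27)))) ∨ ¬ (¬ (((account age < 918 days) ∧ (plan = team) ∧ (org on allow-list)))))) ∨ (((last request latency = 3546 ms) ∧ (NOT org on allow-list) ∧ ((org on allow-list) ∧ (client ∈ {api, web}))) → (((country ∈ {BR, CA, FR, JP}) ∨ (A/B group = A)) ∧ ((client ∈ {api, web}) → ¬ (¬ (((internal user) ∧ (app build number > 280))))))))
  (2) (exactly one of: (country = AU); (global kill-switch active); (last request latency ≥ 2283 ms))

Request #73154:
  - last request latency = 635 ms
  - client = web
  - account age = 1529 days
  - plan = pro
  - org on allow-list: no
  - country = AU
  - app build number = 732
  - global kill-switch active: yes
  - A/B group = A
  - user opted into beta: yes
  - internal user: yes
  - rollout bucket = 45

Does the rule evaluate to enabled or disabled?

Disabled

Atomic conditions:
  app build number ≥ 874: 732 ≥ 874 is false
  NOT user opted into beta: yes → false
  global kill-switch active: yes → true
  plan = team: pro == team is false
  rollout bucket ≥ 27: 45 ≥ 27 is true
  account age < 918 days: 1529 < 918 is false
  org on allow-list: no → false
  last request latency = 3546 ms: 635 == 3546 is false
  NOT org on allow-list: no → true
  client ∈ {api, web}: web is in the set → true
  country ∈ {BR, CA, FR, JP}: AU is not in the set → false
  A/B group = A: A == A is true
  internal user: yes → true
  app build number > 280: 732 > 280 is true
  country = AU: AU == AU is true
  last request latency ≥ 2283 ms: 635 ≥ 2283 is false
Combine:
[1.1.1.1] false OR false OR true = true
[1.1.1.2.1.2] NOT true = false
[1.1.1.2.1] false AND false = false
[1.1.1.2] NOT false = true
[1.1.1.3.1.1] false AND false AND false = false
[1.1.1.3.1] NOT false = true
[1.1.1.3] NOT true = false
[1.1.1] true OR true OR false = true
[1.1] NOT true = false
[1.2.1.3] false AND true = false
[1.2.1] false AND true AND false = false
[1.2.2.1] false OR true = true
[1.2.2.2.2.1.1] true AND true = true
[1.2.2.2.2.1] NOT true = false
[1.2.2.2.2] NOT false = true
[1.2.2.2] true → true = true
[1.2.2] true AND true = true
[1.2] false → true (antecedent false ⇒ implication holds) = true
[1] false OR true = true
[2] exactly-one(true, true, false) = false
[root] true AND false = false
Overall: false → disabled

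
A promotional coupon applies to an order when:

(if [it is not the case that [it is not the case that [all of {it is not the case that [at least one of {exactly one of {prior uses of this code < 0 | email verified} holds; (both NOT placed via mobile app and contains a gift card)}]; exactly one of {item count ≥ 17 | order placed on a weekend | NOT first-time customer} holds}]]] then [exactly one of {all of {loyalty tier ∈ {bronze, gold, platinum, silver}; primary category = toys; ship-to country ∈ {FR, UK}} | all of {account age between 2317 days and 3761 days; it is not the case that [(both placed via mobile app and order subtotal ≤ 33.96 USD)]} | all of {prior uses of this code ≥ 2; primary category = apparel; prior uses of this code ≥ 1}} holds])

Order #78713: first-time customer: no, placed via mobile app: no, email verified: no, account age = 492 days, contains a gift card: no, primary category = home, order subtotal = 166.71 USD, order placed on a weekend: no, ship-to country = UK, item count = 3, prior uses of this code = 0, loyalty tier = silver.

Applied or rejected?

Atomic conditions:
  prior uses of this code < 0: 0 < 0 is false
  email verified: no → false
  NOT placed via mobile app: no → true
  contains a gift card: no → false
  item count ≥ 17: 3 ≥ 17 is false
  order placed on a weekend: no → false
  NOT first-time customer: no → true
  loyalty tier ∈ {bronze, gold, platinum, silver}: silver is in the set → true
  primary category = toys: home == toys is false
  ship-to country ∈ {FR, UK}: UK is in the set → true
  account age between 2317 days and 3761 days: 492 in [2317, 3761] is false
  placed via mobile app: no → false
  order subtotal ≤ 33.96 USD: 166.71 ≤ 33.96 is false
  prior uses of this code ≥ 2: 0 ≥ 2 is false
  primary category = apparel: home == apparel is false
  prior uses of this code ≥ 1: 0 ≥ 1 is false
Combine:
[1.1.1.1.1.1] exactly-one(false, false) = false
[1.1.1.1.1.2] true AND false = false
[1.1.1.1.1] false OR false = false
[1.1.1.1] NOT false = true
[1.1.1.2] exactly-one(false, false, true) = true
[1.1.1] true AND true = true
[1.1] NOT true = false
[1] NOT false = true
[2.1] true AND false AND true = false
[2.2.2.1] false AND false = false
[2.2.2] NOT false = true
[2.2] false AND true = false
[2.3] false AND false AND false = false
[2] exactly-one(false, false, false) = false
[root] true → false = false
Overall: false → rejected

Rejected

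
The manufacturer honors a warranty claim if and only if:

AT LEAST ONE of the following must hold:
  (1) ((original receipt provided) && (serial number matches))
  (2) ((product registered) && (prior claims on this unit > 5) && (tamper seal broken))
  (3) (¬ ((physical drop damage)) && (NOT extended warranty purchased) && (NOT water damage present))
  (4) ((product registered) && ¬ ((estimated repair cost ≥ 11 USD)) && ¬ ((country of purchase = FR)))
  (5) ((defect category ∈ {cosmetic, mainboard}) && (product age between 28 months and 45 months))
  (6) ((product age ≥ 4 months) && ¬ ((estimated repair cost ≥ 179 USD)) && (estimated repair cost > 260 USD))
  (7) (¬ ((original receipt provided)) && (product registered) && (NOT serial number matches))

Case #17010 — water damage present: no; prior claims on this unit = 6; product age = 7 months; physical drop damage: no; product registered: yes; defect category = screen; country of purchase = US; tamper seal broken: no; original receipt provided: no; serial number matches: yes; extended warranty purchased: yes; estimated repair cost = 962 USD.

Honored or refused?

Atomic conditions:
  original receipt provided: no → false
  serial number matches: yes → true
  product registered: yes → true
  prior claims on this unit > 5: 6 > 5 is true
  tamper seal broken: no → false
  physical drop damage: no → false
  NOT extended warranty purchased: yes → false
  NOT water damage present: no → true
  estimated repair cost ≥ 11 USD: 962 ≥ 11 is true
  country of purchase = FR: US == FR is false
  defect category ∈ {cosmetic, mainboard}: screen is not in the set → false
  product age between 28 months and 45 months: 7 in [28, 45] is false
  product age ≥ 4 months: 7 ≥ 4 is true
  estimated repair cost ≥ 179 USD: 962 ≥ 179 is true
  estimated repair cost > 260 USD: 962 > 260 is true
  NOT serial number matches: yes → false
Combine:
[1] false AND true = false
[2] true AND true AND false = false
[3.1] NOT false = true
[3] true AND false AND true = false
[4.2] NOT true = false
[4.3] NOT false = true
[4] true AND false AND true = false
[5] false AND false = false
[6.2] NOT true = false
[6] true AND false AND true = false
[7.1] NOT false = true
[7] true AND true AND false = false
[root] false OR false OR false OR false OR false OR false OR false = false
Overall: false → refused

Refused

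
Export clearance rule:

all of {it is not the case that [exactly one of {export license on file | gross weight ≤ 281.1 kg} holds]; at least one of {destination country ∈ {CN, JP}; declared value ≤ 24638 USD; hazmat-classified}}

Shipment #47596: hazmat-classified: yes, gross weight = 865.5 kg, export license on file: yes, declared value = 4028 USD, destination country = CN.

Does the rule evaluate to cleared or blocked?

Blocked

Atomic conditions:
  export license on file: yes → true
  gross weight ≤ 281.1 kg: 865.5 ≤ 281.1 is false
  destination country ∈ {CN, JP}: CN is in the set → true
  declared value ≤ 24638 USD: 4028 ≤ 24638 is true
  hazmat-classified: yes → true
Combine:
[1.1] exactly-one(true, false) = true
[1] NOT true = false
[2] true OR true OR true = true
[root] false AND true = false
Overall: false → blocked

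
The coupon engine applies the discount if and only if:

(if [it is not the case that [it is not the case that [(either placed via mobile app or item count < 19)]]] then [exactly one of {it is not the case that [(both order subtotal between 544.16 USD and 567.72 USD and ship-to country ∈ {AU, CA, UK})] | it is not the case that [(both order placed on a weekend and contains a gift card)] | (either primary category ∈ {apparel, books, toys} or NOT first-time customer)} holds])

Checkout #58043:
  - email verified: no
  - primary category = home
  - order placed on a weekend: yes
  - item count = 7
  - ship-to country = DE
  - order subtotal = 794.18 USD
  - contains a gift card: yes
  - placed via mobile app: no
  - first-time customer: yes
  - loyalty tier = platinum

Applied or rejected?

Atomic conditions:
  placed via mobile app: no → false
  item count < 19: 7 < 19 is true
  order subtotal between 544.16 USD and 567.72 USD: 794.18 in [544.16, 567.72] is false
  ship-to country ∈ {AU, CA, UK}: DE is not in the set → false
  order placed on a weekend: yes → true
  contains a gift card: yes → true
  primary category ∈ {apparel, books, toys}: home is not in the set → false
  NOT first-time customer: yes → false
Combine:
[1.1.1] false OR true = true
[1.1] NOT true = false
[1] NOT false = true
[2.1.1] false AND false = false
[2.1] NOT false = true
[2.2.1] true AND true = true
[2.2] NOT true = false
[2.3] false OR false = false
[2] exactly-one(true, false, false) = true
[root] true → true = true
Overall: true → applied

Applied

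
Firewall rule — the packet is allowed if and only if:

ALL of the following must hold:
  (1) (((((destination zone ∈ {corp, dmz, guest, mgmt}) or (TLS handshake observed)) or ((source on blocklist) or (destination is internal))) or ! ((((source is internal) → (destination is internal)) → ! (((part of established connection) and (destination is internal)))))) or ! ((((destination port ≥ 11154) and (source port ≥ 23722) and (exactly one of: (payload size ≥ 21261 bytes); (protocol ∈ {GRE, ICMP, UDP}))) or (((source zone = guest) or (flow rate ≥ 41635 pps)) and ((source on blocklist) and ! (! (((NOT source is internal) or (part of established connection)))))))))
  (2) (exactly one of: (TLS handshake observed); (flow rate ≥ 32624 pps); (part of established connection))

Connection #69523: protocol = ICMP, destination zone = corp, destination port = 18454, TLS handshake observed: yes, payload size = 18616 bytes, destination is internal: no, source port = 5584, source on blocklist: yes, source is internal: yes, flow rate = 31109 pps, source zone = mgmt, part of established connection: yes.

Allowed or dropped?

Atomic conditions:
  destination zone ∈ {corp, dmz, guest, mgmt}: corp is in the set → true
  TLS handshake observed: yes → true
  source on blocklist: yes → true
  destination is internal: no → false
  source is internal: yes → true
  part of established connection: yes → true
  destination port ≥ 11154: 18454 ≥ 11154 is true
  source port ≥ 23722: 5584 ≥ 23722 is false
  payload size ≥ 21261 bytes: 18616 ≥ 21261 is false
  protocol ∈ {GRE, ICMP, UDP}: ICMP is in the set → true
  source zone = guest: mgmt == guest is false
  flow rate ≥ 41635 pps: 31109 ≥ 41635 is false
  NOT source is internal: yes → false
  flow rate ≥ 32624 pps: 31109 ≥ 32624 is false
Combine:
[1.1.1.1] true OR true = true
[1.1.1.2] true OR false = true
[1.1.1] true OR true = true
[1.1.2.1.1] true → false = false
[1.1.2.1.2.1] true AND false = false
[1.1.2.1.2] NOT false = true
[1.1.2.1] false → true (antecedent false ⇒ implication holds) = true
[1.1.2] NOT true = false
[1.1] true OR false = true
[1.2.1.1.3] exactly-one(false, true) = true
[1.2.1.1] true AND false AND true = false
[1.2.1.2.1] false OR false = false
[1.2.1.2.2.2.1.1] false OR true = true
[1.2.1.2.2.2.1] NOT true = false
[1.2.1.2.2.2] NOT false = true
[1.2.1.2.2] true AND true = true
[1.2.1.2] false AND true = false
[1.2.1] false OR false = false
[1.2] NOT false = true
[1] true OR true = true
[2] exactly-one(true, false, true) = false
[root] true AND false = false
Overall: false → dropped

Dropped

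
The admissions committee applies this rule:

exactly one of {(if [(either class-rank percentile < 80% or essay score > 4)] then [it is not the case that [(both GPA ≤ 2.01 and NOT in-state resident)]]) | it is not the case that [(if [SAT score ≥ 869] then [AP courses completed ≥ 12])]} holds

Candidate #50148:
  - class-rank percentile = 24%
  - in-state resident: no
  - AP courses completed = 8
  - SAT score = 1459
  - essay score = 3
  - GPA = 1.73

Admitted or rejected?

Atomic conditions:
  class-rank percentile < 80%: 24 < 80 is true
  essay score > 4: 3 > 4 is false
  GPA ≤ 2.01: 1.73 ≤ 2.01 is true
  NOT in-state resident: no → true
  SAT score ≥ 869: 1459 ≥ 869 is true
  AP courses completed ≥ 12: 8 ≥ 12 is false
Combine:
[1.1] true OR false = true
[1.2.1] true AND true = true
[1.2] NOT true = false
[1] true → false = false
[2.1] true → false = false
[2] NOT false = true
[root] exactly-one(false, true) = true
Overall: true → admitted

Admitted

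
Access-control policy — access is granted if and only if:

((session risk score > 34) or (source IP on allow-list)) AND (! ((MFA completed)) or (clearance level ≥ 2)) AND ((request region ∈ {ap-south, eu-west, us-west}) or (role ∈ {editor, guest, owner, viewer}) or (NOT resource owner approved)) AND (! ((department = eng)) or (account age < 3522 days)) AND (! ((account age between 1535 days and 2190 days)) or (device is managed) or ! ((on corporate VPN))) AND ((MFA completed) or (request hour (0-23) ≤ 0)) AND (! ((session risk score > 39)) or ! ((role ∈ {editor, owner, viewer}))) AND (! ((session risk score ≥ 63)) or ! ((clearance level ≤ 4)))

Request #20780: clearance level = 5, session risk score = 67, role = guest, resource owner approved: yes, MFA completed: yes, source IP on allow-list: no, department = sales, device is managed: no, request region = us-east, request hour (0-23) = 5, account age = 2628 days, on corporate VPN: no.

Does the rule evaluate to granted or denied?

Atomic conditions:
  session risk score > 34: 67 > 34 is true
  source IP on allow-list: no → false
  MFA completed: yes → true
  clearance level ≥ 2: 5 ≥ 2 is true
  request region ∈ {ap-south, eu-west, us-west}: us-east is not in the set → false
  role ∈ {editor, guest, owner, viewer}: guest is in the set → true
  NOT resource owner approved: yes → false
  department = eng: sales == eng is false
  account age < 3522 days: 2628 < 3522 is true
  account age between 1535 days and 2190 days: 2628 in [1535, 2190] is false
  device is managed: no → false
  on corporate VPN: no → false
  request hour (0-23) ≤ 0: 5 ≤ 0 is false
  session risk score > 39: 67 > 39 is true
  role ∈ {editor, owner, viewer}: guest is not in the set → false
  session risk score ≥ 63: 67 ≥ 63 is true
  clearance level ≤ 4: 5 ≤ 4 is false
Combine:
[1] true OR false = true
[2.1] NOT true = false
[2] false OR true = true
[3] false OR true OR false = true
[4.1] NOT false = true
[4] true OR true = true
[5.1] NOT false = true
[5.3] NOT false = true
[5] true OR false OR true = true
[6] true OR false = true
[7.1] NOT true = false
[7.2] NOT false = true
[7] false OR true = true
[8.1] NOT true = false
[8.2] NOT false = true
[8] false OR true = true
[root] true AND true AND true AND true AND true AND true AND true AND true = true
Overall: true → granted

Granted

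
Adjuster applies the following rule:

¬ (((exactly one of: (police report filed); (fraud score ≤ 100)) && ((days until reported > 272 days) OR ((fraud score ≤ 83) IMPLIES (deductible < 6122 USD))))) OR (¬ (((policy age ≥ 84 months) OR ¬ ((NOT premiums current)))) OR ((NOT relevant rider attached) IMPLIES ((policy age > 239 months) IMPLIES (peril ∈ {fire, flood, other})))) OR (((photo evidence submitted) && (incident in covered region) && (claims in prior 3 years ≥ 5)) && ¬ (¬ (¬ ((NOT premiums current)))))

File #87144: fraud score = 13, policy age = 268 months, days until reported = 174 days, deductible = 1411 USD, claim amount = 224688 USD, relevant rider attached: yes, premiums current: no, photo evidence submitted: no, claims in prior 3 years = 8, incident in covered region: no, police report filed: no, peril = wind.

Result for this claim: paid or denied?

Paid

Atomic conditions:
  police report filed: no → false
  fraud score ≤ 100: 13 ≤ 100 is true
  days until reported > 272 days: 174 > 272 is false
  fraud score ≤ 83: 13 ≤ 83 is true
  deductible < 6122 USD: 1411 < 6122 is true
  policy age ≥ 84 months: 268 ≥ 84 is true
  NOT premiums current: no → true
  NOT relevant rider attached: yes → false
  policy age > 239 months: 268 > 239 is true
  peril ∈ {fire, flood, other}: wind is not in the set → false
  photo evidence submitted: no → false
  incident in covered region: no → false
  claims in prior 3 years ≥ 5: 8 ≥ 5 is true
Combine:
[1.1.1] exactly-one(false, true) = true
[1.1.2.2] true → true = true
[1.1.2] false OR true = true
[1.1] true AND true = true
[1] NOT true = false
[2.1.1.2] NOT true = false
[2.1.1] true OR false = true
[2.1] NOT true = false
[2.2.2] true → false = false
[2.2] false → false (antecedent false ⇒ implication holds) = true
[2] false OR true = true
[3.1] false AND false AND true = false
[3.2.1.1] NOT true = false
[3.2.1] NOT false = true
[3.2] NOT true = false
[3] false AND false = false
[root] false OR true OR false = true
Overall: true → paid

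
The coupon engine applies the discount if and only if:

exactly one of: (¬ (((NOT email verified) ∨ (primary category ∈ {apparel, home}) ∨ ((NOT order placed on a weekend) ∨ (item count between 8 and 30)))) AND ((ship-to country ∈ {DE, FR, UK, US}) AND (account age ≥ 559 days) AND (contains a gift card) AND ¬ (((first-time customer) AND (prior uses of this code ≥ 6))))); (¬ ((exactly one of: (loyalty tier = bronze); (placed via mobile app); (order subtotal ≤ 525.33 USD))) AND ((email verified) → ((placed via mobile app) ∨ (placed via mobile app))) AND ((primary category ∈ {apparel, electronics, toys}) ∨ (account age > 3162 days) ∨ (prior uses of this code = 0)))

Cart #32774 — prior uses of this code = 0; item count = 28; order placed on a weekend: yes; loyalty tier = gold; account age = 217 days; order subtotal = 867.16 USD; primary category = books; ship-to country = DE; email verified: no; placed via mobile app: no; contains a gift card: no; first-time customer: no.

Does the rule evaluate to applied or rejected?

Atomic conditions:
  NOT email verified: no → true
  primary category ∈ {apparel, home}: books is not in the set → false
  NOT order placed on a weekend: yes → false
  item count between 8 and 30: 28 in [8, 30] is true
  ship-to country ∈ {DE, FR, UK, US}: DE is in the set → true
  account age ≥ 559 days: 217 ≥ 559 is false
  contains a gift card: no → false
  first-time customer: no → false
  prior uses of this code ≥ 6: 0 ≥ 6 is false
  loyalty tier = bronze: gold == bronze is false
  placed via mobile app: no → false
  order subtotal ≤ 525.33 USD: 867.16 ≤ 525.33 is false
  email verified: no → false
  primary category ∈ {apparel, electronics, toys}: books is not in the set → false
  account age > 3162 days: 217 > 3162 is false
  prior uses of this code = 0: 0 == 0 is true
Combine:
[1.1.1.3] false OR true = true
[1.1.1] true OR false OR true = true
[1.1] NOT true = false
[1.2.4.1] false AND false = false
[1.2.4] NOT false = true
[1.2] true AND false AND false AND true = false
[1] false AND false = false
[2.1.1] exactly-one(false, false, false) = false
[2.1] NOT false = true
[2.2.2] false OR false = false
[2.2] false → false (antecedent false ⇒ implication holds) = true
[2.3] false OR false OR true = true
[2] true AND true AND true = true
[root] exactly-one(false, true) = true
Overall: true → applied

Applied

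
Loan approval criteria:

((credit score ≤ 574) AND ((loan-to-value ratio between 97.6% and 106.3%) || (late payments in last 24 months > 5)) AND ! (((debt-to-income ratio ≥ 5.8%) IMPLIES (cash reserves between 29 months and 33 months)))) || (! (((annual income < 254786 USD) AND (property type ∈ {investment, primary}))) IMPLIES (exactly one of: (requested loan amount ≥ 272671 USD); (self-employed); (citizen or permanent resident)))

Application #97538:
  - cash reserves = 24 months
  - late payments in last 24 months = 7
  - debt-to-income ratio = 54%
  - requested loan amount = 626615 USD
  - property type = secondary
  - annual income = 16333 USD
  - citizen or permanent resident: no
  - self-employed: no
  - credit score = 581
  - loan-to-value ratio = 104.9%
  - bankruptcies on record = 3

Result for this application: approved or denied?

Atomic conditions:
  credit score ≤ 574: 581 ≤ 574 is false
  loan-to-value ratio between 97.6% and 106.3%: 104.9 in [97.6, 106.3] is true
  late payments in last 24 months > 5: 7 > 5 is true
  debt-to-income ratio ≥ 5.8%: 54 ≥ 5.8 is true
  cash reserves between 29 months and 33 months: 24 in [29, 33] is false
  annual income < 254786 USD: 16333 < 254786 is true
  property type ∈ {investment, primary}: secondary is not in the set → false
  requested loan amount ≥ 272671 USD: 626615 ≥ 272671 is true
  self-employed: no → false
  citizen or permanent resident: no → false
Combine:
[1.2] true OR true = true
[1.3.1] true → false = false
[1.3] NOT false = true
[1] false AND true AND true = false
[2.1.1] true AND false = false
[2.1] NOT false = true
[2.2] exactly-one(true, false, false) = true
[2] true → true = true
[root] false OR true = true
Overall: true → approved

Approved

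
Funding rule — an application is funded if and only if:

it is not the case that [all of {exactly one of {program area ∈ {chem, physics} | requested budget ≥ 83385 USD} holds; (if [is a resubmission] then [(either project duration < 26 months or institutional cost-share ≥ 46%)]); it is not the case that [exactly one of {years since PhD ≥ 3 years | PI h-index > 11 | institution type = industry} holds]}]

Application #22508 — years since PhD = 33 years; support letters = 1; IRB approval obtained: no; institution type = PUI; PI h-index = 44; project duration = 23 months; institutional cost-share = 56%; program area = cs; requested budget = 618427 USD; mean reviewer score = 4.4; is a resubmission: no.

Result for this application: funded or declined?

Declined

Atomic conditions:
  program area ∈ {chem, physics}: cs is not in the set → false
  requested budget ≥ 83385 USD: 618427 ≥ 83385 is true
  is a resubmission: no → false
  project duration < 26 months: 23 < 26 is true
  institutional cost-share ≥ 46%: 56 ≥ 46 is true
  years since PhD ≥ 3 years: 33 ≥ 3 is true
  PI h-index > 11: 44 > 11 is true
  institution type = industry: PUI == industry is false
Combine:
[1.1] exactly-one(false, true) = true
[1.2.2] true OR true = true
[1.2] false → true (antecedent false ⇒ implication holds) = true
[1.3.1] exactly-one(true, true, false) = false
[1.3] NOT false = true
[1] true AND true AND true = true
[root] NOT true = false
Overall: false → declined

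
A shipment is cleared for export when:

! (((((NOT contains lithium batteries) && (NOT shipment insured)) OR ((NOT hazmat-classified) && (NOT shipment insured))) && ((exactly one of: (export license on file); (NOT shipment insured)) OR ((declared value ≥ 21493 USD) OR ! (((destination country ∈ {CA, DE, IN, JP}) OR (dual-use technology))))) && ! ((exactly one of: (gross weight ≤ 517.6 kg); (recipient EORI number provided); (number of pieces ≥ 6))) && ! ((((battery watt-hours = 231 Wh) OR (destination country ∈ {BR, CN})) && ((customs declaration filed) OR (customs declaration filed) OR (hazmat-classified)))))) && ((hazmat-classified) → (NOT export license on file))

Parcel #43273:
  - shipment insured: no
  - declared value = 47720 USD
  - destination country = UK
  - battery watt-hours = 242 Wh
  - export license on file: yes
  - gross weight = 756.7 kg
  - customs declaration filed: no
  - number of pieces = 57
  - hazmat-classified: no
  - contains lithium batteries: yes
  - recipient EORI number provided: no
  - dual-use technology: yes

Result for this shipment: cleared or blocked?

Cleared

Atomic conditions:
  NOT contains lithium batteries: yes → false
  NOT shipment insured: no → true
  NOT hazmat-classified: no → true
  export license on file: yes → true
  declared value ≥ 21493 USD: 47720 ≥ 21493 is true
  destination country ∈ {CA, DE, IN, JP}: UK is not in the set → false
  dual-use technology: yes → true
  gross weight ≤ 517.6 kg: 756.7 ≤ 517.6 is false
  recipient EORI number provided: no → false
  number of pieces ≥ 6: 57 ≥ 6 is true
  battery watt-hours = 231 Wh: 242 == 231 is false
  destination country ∈ {BR, CN}: UK is not in the set → false
  customs declaration filed: no → false
  hazmat-classified: no → false
  NOT export license on file: yes → false
Combine:
[1.1.1.1] false AND true = false
[1.1.1.2] true AND true = true
[1.1.1] false OR true = true
[1.1.2.1] exactly-one(true, true) = false
[1.1.2.2.2.1] false OR true = true
[1.1.2.2.2] NOT true = false
[1.1.2.2] true OR false = true
[1.1.2] false OR true = true
[1.1.3.1] exactly-one(false, false, true) = true
[1.1.3] NOT true = false
[1.1.4.1.1] false OR false = false
[1.1.4.1.2] false OR false OR false = false
[1.1.4.1] false AND false = false
[1.1.4] NOT false = true
[1.1] true AND true AND false AND true = false
[1] NOT false = true
[2] false → false (antecedent false ⇒ implication holds) = true
[root] true AND true = true
Overall: true → cleared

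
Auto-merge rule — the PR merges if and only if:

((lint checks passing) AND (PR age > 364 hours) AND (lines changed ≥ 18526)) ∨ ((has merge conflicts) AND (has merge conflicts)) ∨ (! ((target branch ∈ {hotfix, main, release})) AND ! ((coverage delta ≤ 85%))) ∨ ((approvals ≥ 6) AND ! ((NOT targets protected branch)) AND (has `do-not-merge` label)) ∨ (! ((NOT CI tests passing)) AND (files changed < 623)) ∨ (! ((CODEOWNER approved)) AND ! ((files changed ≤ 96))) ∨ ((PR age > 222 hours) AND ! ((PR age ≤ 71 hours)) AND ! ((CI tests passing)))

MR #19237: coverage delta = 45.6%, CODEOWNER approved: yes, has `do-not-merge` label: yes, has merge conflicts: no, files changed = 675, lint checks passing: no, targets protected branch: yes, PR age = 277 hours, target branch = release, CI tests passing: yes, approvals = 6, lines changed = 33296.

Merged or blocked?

Merged

Atomic conditions:
  lint checks passing: no → false
  PR age > 364 hours: 277 > 364 is false
  lines changed ≥ 18526: 33296 ≥ 18526 is true
  has merge conflicts: no → false
  target branch ∈ {hotfix, main, release}: release is in the set → true
  coverage delta ≤ 85%: 45.6 ≤ 85 is true
  approvals ≥ 6: 6 ≥ 6 is true
  NOT targets protected branch: yes → false
  has `do-not-merge` label: yes → true
  NOT CI tests passing: yes → false
  files changed < 623: 675 < 623 is false
  CODEOWNER approved: yes → true
  files changed ≤ 96: 675 ≤ 96 is false
  PR age > 222 hours: 277 > 222 is true
  PR age ≤ 71 hours: 277 ≤ 71 is false
  CI tests passing: yes → true
Combine:
[1] false AND false AND true = false
[2] false AND false = false
[3.1] NOT true = false
[3.2] NOT true = false
[3] false AND false = false
[4.2] NOT false = true
[4] true AND true AND true = true
[5.1] NOT false = true
[5] true AND false = false
[6.1] NOT true = false
[6.2] NOT false = true
[6] false AND true = false
[7.2] NOT false = true
[7.3] NOT true = false
[7] true AND true AND false = false
[root] false OR false OR false OR true OR false OR false OR false = true
Overall: true → merged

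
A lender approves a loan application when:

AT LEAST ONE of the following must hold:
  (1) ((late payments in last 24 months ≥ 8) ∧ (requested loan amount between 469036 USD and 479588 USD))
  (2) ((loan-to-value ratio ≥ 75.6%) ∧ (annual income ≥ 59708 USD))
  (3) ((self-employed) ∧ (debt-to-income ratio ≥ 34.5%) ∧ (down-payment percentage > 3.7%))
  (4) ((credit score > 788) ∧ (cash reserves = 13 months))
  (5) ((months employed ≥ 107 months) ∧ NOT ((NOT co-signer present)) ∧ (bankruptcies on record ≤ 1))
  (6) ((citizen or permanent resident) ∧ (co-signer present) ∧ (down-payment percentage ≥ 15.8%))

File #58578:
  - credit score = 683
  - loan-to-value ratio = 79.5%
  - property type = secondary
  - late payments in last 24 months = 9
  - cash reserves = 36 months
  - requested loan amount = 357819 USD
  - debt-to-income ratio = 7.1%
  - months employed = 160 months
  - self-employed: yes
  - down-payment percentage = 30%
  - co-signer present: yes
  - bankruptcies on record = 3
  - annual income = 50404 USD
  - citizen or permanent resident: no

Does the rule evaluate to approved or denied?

Atomic conditions:
  late payments in last 24 months ≥ 8: 9 ≥ 8 is true
  requested loan amount between 469036 USD and 479588 USD: 357819 in [469036, 479588] is false
  loan-to-value ratio ≥ 75.6%: 79.5 ≥ 75.6 is true
  annual income ≥ 59708 USD: 50404 ≥ 59708 is false
  self-employed: yes → true
  debt-to-income ratio ≥ 34.5%: 7.1 ≥ 34.5 is false
  down-payment percentage > 3.7%: 30 > 3.7 is true
  credit score > 788: 683 > 788 is false
  cash reserves = 13 months: 36 == 13 is false
  months employed ≥ 107 months: 160 ≥ 107 is true
  NOT co-signer present: yes → false
  bankruptcies on record ≤ 1: 3 ≤ 1 is false
  citizen or permanent resident: no → false
  co-signer present: yes → true
  down-payment percentage ≥ 15.8%: 30 ≥ 15.8 is true
Combine:
[1] true AND false = false
[2] true AND false = false
[3] true AND false AND true = false
[4] false AND false = false
[5.2] NOT false = true
[5] true AND true AND false = false
[6] false AND true AND true = false
[root] false OR false OR false OR false OR false OR false = false
Overall: false → denied

Denied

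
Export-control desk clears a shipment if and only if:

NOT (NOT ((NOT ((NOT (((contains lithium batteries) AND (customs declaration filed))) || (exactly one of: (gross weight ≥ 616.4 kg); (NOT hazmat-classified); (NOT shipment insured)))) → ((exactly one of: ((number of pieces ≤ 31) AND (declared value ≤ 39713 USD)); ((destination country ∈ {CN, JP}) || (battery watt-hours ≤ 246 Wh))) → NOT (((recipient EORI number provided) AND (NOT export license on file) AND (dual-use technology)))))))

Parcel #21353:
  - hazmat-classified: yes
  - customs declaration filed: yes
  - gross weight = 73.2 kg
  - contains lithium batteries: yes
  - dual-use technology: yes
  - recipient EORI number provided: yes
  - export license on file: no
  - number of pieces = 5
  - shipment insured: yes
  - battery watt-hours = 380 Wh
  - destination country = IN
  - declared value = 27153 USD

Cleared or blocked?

Blocked

Atomic conditions:
  contains lithium batteries: yes → true
  customs declaration filed: yes → true
  gross weight ≥ 616.4 kg: 73.2 ≥ 616.4 is false
  NOT hazmat-classified: yes → false
  NOT shipment insured: yes → false
  number of pieces ≤ 31: 5 ≤ 31 is true
  declared value ≤ 39713 USD: 27153 ≤ 39713 is true
  destination country ∈ {CN, JP}: IN is not in the set → false
  battery watt-hours ≤ 246 Wh: 380 ≤ 246 is false
  recipient EORI number provided: yes → true
  NOT export license on file: no → true
  dual-use technology: yes → true
Combine:
[1.1.1.1.1.1] true AND true = true
[1.1.1.1.1] NOT true = false
[1.1.1.1.2] exactly-one(false, false, false) = false
[1.1.1.1] false OR false = false
[1.1.1] NOT false = true
[1.1.2.1.1] true AND true = true
[1.1.2.1.2] false OR false = false
[1.1.2.1] exactly-one(true, false) = true
[1.1.2.2.1] true AND true AND true = true
[1.1.2.2] NOT true = false
[1.1.2] true → false = false
[1.1] true → false = false
[1] NOT false = true
[root] NOT true = false
Overall: false → blocked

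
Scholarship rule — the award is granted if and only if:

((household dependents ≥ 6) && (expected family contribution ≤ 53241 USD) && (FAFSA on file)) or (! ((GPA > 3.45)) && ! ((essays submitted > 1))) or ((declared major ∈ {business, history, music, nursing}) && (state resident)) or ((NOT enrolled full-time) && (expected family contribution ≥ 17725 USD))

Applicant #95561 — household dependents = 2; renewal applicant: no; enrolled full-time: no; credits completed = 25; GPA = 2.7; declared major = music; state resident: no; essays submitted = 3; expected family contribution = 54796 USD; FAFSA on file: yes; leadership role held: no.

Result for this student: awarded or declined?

Awarded

Atomic conditions:
  household dependents ≥ 6: 2 ≥ 6 is false
  expected family contribution ≤ 53241 USD: 54796 ≤ 53241 is false
  FAFSA on file: yes → true
  GPA > 3.45: 2.7 > 3.45 is false
  essays submitted > 1: 3 > 1 is true
  declared major ∈ {business, history, music, nursing}: music is in the set → true
  state resident: no → false
  NOT enrolled full-time: no → true
  expected family contribution ≥ 17725 USD: 54796 ≥ 17725 is true
Combine:
[1] false AND false AND true = false
[2.1] NOT false = true
[2.2] NOT true = false
[2] true AND false = false
[3] true AND false = false
[4] true AND true = true
[root] false OR false OR false OR true = true
Overall: true → awarded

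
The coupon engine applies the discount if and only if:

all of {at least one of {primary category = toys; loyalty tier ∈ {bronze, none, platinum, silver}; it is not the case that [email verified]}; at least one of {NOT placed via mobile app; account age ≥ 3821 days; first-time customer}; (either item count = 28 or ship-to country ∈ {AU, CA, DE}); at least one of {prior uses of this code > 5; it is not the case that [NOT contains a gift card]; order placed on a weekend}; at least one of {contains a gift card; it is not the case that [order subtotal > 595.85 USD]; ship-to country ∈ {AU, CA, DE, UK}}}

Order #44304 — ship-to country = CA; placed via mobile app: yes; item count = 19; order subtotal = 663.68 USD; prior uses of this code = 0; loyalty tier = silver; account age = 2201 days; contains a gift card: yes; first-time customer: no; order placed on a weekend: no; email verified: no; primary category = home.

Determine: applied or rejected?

Atomic conditions:
  primary category = toys: home == toys is false
  loyalty tier ∈ {bronze, none, platinum, silver}: silver is in the set → true
  email verified: no → false
  NOT placed via mobile app: yes → false
  account age ≥ 3821 days: 2201 ≥ 3821 is false
  first-time customer: no → false
  item count = 28: 19 == 28 is false
  ship-to country ∈ {AU, CA, DE}: CA is in the set → true
  prior uses of this code > 5: 0 > 5 is false
  NOT contains a gift card: yes → false
  order placed on a weekend: no → false
  contains a gift card: yes → true
  order subtotal > 595.85 USD: 663.68 > 595.85 is true
  ship-to country ∈ {AU, CA, DE, UK}: CA is in the set → true
Combine:
[1.3] NOT false = true
[1] false OR true OR true = true
[2] false OR false OR false = false
[3] false OR true = true
[4.2] NOT false = true
[4] false OR true OR false = true
[5.2] NOT true = false
[5] true OR false OR true = true
[root] true AND false AND true AND true AND true = false
Overall: false → rejected

Rejected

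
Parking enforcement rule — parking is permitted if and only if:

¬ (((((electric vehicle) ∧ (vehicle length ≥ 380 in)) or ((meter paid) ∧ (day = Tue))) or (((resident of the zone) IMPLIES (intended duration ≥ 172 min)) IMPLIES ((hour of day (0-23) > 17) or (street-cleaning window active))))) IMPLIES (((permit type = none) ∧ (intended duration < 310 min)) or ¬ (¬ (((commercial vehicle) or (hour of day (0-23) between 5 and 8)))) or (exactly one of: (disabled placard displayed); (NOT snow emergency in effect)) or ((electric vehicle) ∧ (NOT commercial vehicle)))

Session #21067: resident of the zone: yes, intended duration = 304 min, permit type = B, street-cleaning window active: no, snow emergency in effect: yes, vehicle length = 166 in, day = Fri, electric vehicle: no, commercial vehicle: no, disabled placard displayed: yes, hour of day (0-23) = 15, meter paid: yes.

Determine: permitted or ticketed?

Atomic conditions:
  electric vehicle: no → false
  vehicle length ≥ 380 in: 166 ≥ 380 is false
  meter paid: yes → true
  day = Tue: Fri == Tue is false
  resident of the zone: yes → true
  intended duration ≥ 172 min: 304 ≥ 172 is true
  hour of day (0-23) > 17: 15 > 17 is false
  street-cleaning window active: no → false
  permit type = none: B == none is false
  intended duration < 310 min: 304 < 310 is true
  commercial vehicle: no → false
  hour of day (0-23) between 5 and 8: 15 in [5, 8] is false
  disabled placard displayed: yes → true
  NOT snow emergency in effect: yes → false
  NOT commercial vehicle: no → true
Combine:
[1.1.1.1] false AND false = false
[1.1.1.2] true AND false = false
[1.1.1] false OR false = false
[1.1.2.1] true → true = true
[1.1.2.2] false OR false = false
[1.1.2] true → false = false
[1.1] false OR false = false
[1] NOT false = true
[2.1] false AND true = false
[2.2.1.1] false OR false = false
[2.2.1] NOT false = true
[2.2] NOT true = false
[2.3] exactly-one(true, false) = true
[2.4] false AND true = false
[2] false OR false OR true OR false = true
[root] true → true = true
Overall: true → permitted

Permitted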